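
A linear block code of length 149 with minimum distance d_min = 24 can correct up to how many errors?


Correction capability = floor((d-1)/2) = floor((24-1)/2) = 11

11 errors


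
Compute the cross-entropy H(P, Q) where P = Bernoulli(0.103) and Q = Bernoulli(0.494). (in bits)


H(P,Q) = -p*log2(q) - (1-p)*log2(1-q). -0.103*log2(0.494) = 0.104794; -0.897*log2(0.506) = 0.881563. H(P,Q) = 0.104794 + 0.881563 = 0.9864

0.9864 bits


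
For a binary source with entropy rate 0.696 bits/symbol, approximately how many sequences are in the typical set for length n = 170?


log2|A_typical| = nH = 170 * 0.696 = 118.32, so |A_typical| ~ 2^118.32 = 4.148e+35

4.148e+35


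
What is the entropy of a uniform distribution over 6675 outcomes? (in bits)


H = log2(n) = log2(6675) = 12.7046

12.7046 bits


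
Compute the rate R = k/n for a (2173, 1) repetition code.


Rate = k/n = 1/2173

1/2173


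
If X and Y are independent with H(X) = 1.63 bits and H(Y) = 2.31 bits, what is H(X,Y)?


For independent variables, H(X,Y) = H(X) + H(Y) = 1.63 + 2.31 = 3.94

3.94 bits


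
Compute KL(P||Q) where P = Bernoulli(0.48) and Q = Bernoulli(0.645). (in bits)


KL = p*log2(p/q) + (1-p)*log2((1-p)/(1-q)) = 0.48*log2(0.48/0.645) + 0.52*log2(0.52/0.355) = 0.0818

0.0818 bits


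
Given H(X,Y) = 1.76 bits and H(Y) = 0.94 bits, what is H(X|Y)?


H(X|Y) = H(X,Y) - H(Y) = 1.76 - 0.94 = 0.82

0.82 bits


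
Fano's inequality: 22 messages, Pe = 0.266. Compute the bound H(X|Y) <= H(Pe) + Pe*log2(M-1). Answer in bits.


H(Pe) = -Pe*log2(Pe) - (1-Pe)*log2(1-Pe) = -0.266*log2(0.266) - 0.734*log2(0.734) = 0.508193 + 0.327473 = 0.8357. Pe*log2(M-1) = 0.266*log2(21) = 1.168356. Bound = H(Pe) + Pe*log2(M-1) = 0.508193 + 0.327473 + 1.168356 = 2.004

2.004 bits


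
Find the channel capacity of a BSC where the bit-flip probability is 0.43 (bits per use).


H(p) = -p*log2(p) - (1-p)*log2(1-p) = -0.43*log2(0.43) - 0.57*log2(0.57) = 0.523564 + 0.462251 = 0.9858. C = 1 - H(p) = 1 - 0.9858 = 0.0142

0.0142 bits


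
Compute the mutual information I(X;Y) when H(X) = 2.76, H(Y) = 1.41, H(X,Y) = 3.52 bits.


I(X;Y) = H(X) + H(Y) - H(X,Y) = 2.76 + 1.41 - 3.52 = 0.65

0.65 bits


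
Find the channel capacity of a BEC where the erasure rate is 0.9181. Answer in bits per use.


C = 1 - epsilon = 1 - 0.9181 = 0.0819

0.0819 bits


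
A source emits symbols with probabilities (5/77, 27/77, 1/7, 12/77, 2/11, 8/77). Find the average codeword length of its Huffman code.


Huffman construction (repeatedly merge the two least-probable nodes; each merge adds 1 bit to every symbol beneath it): 5/77 + 8/77 = 13/77; 1/7 + 12/77 = 23/77; 13/77 + 2/11 = 27/77; 23/77 + 27/77 = 50/77; 27/77 + 50/77 = 1. Resulting codeword lengths (in the order the probabilities were given): (3, 2, 3, 3, 2, 3). L_avg = sum(p_i * l_i) = 5/77*3 + 27/77*2 + 1/7*3 + 12/77*3 + 2/11*2 + 8/77*3 = 190/77 = 2.4675

2.4675 bits


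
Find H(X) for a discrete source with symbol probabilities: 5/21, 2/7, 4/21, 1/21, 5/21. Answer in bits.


H = -sum(p_i * log2(p_i)). Terms: -(5/21)*log2(5/21) = 0.492950; -(2/7)*log2(2/7) = 0.516387; -(4/21)*log2(4/21) = 0.455680; -(1/21)*log2(1/21) = 0.209158; -(5/21)*log2(5/21) = 0.492950. H = 0.492950 + 0.516387 + 0.455680 + 0.209158 + 0.492950 = 2.1671

2.1671 bits


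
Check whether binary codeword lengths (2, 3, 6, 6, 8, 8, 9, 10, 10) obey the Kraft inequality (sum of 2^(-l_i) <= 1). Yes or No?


Kraft sum = sum(2^(-l_i)) = 0.418, need <= 1. Result: satisfied (a binary prefix-free code with these lengths exists)

Yes


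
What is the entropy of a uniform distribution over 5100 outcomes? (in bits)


H = log2(n) = log2(5100) = 12.3163

12.3163 bits


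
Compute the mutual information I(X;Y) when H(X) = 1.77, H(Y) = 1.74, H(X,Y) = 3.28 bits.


I(X;Y) = H(X) + H(Y) - H(X,Y) = 1.77 + 1.74 - 3.28 = 0.23

0.23 bits


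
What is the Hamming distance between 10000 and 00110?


Count differing positions: ^ . ^ ^ . = 3 differences

3


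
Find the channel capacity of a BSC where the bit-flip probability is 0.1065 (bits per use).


H(p) = -p*log2(p) - (1-p)*log2(1-p) = -0.1065*log2(0.1065) - 0.8935*log2(0.8935) = 0.344109 + 0.145158 = 0.4893. C = 1 - H(p) = 1 - 0.4893 = 0.5107

0.5107 bits


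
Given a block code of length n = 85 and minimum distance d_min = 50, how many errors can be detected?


Detection capability = d_min - 1 = 50 - 1 = 49

49 errors


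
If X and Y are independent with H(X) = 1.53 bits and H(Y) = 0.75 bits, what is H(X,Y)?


For independent variables, H(X,Y) = H(X) + H(Y) = 1.53 + 0.75 = 2.28

2.28 bits


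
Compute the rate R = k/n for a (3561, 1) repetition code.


Rate = k/n = 1/3561

1/3561


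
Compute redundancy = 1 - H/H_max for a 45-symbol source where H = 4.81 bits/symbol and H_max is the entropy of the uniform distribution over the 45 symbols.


H_max = log2(K) = log2(45) = 5.4919 bits/symbol. Redundancy = 1 - H/H_max = 1 - 4.81/5.4919 = 1 - 0.8758 = 0.1242

0.1242


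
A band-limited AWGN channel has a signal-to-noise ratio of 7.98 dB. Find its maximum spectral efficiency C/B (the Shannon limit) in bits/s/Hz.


SNR_linear = 10^(7.98/10) = 6.2806; C/B = log2(1 + SNR_linear) = log2(1 + 6.2806) = 2.8641

2.8641 bits/s/Hz


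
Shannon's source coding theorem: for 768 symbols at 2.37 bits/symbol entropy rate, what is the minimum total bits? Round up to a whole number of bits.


Minimum bits >= n * H = 768 * 2.37 = 1820.16, rounded up to a whole number of bits = 1821

1821 bits


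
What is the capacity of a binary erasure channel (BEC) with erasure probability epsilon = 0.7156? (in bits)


C = 1 - epsilon = 1 - 0.7156 = 0.2844

0.2844 bits


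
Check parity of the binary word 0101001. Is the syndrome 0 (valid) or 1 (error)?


Syndrome = XOR of all bits = 0 XOR 1 XOR 0 XOR 1 XOR 0 XOR 0 XOR 1 = 1

1


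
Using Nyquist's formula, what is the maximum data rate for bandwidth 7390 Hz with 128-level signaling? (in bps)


Rate = 2 * B * log2(M) = 2 * 7390 * 7.0 = 103460.0

103460.0 bps


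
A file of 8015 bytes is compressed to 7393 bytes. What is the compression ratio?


Ratio = original / compressed = 8015 / 7393 = 1.0841

1.0841


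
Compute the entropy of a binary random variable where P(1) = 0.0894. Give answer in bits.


H = -p*log2(p) - (1-p)*log2(1-p). -0.0894*log2(0.0894) = 0.311432; -0.9106*log2(0.9106) = 0.123032. H = 0.311432 + 0.123032 = 0.4345

0.4345 bits


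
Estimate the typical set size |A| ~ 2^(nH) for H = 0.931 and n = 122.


log2|A_typical| = nH = 122 * 0.931 = 113.582, so |A_typical| ~ 2^113.582 = 1.554e+34

1.554e+34


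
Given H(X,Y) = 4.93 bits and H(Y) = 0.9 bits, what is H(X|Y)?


H(X|Y) = H(X,Y) - H(Y) = 4.93 - 0.9 = 4.03

4.03 bits


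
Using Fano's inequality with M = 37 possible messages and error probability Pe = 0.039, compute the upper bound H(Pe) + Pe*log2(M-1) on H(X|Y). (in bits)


H(Pe) = -Pe*log2(Pe) - (1-Pe)*log2(1-Pe) = -0.039*log2(0.039) - 0.961*log2(0.961) = 0.182535 + 0.055153 = 0.2377. Pe*log2(M-1) = 0.039*log2(36) = 0.201627. Bound = H(Pe) + Pe*log2(M-1) = 0.182535 + 0.055153 + 0.201627 = 0.4393

0.4393 bits


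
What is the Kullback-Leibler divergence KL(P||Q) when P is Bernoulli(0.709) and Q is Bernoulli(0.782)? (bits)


KL = p*log2(p/q) + (1-p)*log2((1-p)/(1-q)) = 0.709*log2(0.709/0.782) + 0.291*log2(0.291/0.218) = 0.021

0.021 bits


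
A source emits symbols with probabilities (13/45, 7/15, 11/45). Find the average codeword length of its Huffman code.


Huffman construction (repeatedly merge the two least-probable nodes; each merge adds 1 bit to every symbol beneath it): 11/45 + 13/45 = 8/15; 7/15 + 8/15 = 1. Resulting codeword lengths (in the order the probabilities were given): (2, 1, 2). L_avg = sum(p_i * l_i) = 13/45*2 + 7/15*1 + 11/45*2 = 23/15 = 1.5333

1.5333 bits


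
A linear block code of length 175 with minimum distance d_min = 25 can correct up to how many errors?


Correction capability = floor((d-1)/2) = floor((25-1)/2) = 12

12 errors


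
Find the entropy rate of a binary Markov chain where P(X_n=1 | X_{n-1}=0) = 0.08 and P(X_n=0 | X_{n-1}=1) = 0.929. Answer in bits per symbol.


Stationary distribution: pi_0 = p10/(p01+p10) = 0.9207, pi_1 = 0.0793. Entropy rate H' = pi_0*H(p01) + pi_1*H(p10) = 0.9207*0.4022 + 0.0793*0.3696 = 0.3996

0.3996 bits/symbol


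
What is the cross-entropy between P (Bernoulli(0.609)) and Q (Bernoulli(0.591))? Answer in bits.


H(P,Q) = -p*log2(q) - (1-p)*log2(1-q). -0.609*log2(0.591) = 0.462091; -0.391*log2(0.409) = 0.504322. H(P,Q) = 0.462091 + 0.504322 = 0.9664

0.9664 bits


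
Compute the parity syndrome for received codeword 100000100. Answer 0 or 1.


Syndrome = XOR of all bits = 1 XOR 0 XOR 0 XOR 0 XOR 0 XOR 0 XOR 1 XOR 0 XOR 0 = 0

0


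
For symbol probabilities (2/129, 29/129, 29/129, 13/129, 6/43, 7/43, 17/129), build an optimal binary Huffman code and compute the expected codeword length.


Huffman construction (repeatedly merge the two least-probable nodes; each merge adds 1 bit to every symbol beneath it): 2/129 + 13/129 = 5/43; 5/43 + 17/129 = 32/129; 6/43 + 7/43 = 13/43; 29/129 + 29/129 = 58/129; 32/129 + 13/43 = 71/129; 58/129 + 71/129 = 1. Resulting codeword lengths (in the order the probabilities were given): (4, 2, 2, 4, 3, 3, 3). L_avg = sum(p_i * l_i) = 2/129*4 + 29/129*2 + 29/129*2 + 13/129*4 + 6/43*3 + 7/43*3 + 17/129*3 = 8/3 = 2.6667

2.6667 bits


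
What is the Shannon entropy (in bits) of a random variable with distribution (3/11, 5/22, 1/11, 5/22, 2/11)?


H = -sum(p_i * log2(p_i)). Terms: -(3/11)*log2(3/11) = 0.511219; -(5/22)*log2(5/22) = 0.485796; -(1/11)*log2(1/11) = 0.314494; -(5/22)*log2(5/22) = 0.485796; -(2/11)*log2(2/11) = 0.447169. H = 0.511219 + 0.485796 + 0.314494 + 0.485796 + 0.447169 = 2.2445

2.2445 bits


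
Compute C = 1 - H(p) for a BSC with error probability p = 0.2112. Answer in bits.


H(p) = -p*log2(p) - (1-p)*log2(1-p) = -0.2112*log2(0.2112) - 0.7888*log2(0.7888) = 0.473789 + 0.269981 = 0.7438. C = 1 - H(p) = 1 - 0.7438 = 0.2562

0.2562 bits


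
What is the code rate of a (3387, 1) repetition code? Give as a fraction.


Rate = k/n = 1/3387

1/3387


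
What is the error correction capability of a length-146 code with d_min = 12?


Correction capability = floor((d-1)/2) = floor((12-1)/2) = 5

5 errors


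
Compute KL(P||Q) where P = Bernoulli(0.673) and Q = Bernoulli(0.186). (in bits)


KL = p*log2(p/q) + (1-p)*log2((1-p)/(1-q)) = 0.673*log2(0.673/0.186) + 0.327*log2(0.327/0.814) = 0.8184

0.8184 bits


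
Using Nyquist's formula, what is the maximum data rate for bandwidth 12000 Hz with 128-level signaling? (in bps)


Rate = 2 * B * log2(M) = 2 * 12000 * 7.0 = 168000.0

168000.0 bps


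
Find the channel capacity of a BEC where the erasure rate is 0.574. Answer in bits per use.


C = 1 - epsilon = 1 - 0.574 = 0.426

0.426 bits


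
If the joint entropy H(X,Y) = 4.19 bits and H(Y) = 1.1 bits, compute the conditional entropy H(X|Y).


H(X|Y) = H(X,Y) - H(Y) = 4.19 - 1.1 = 3.09

3.09 bits


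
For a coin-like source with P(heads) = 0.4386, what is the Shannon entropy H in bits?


H = -p*log2(p) - (1-p)*log2(1-p). -0.4386*log2(0.4386) = 0.521505; -0.5614*log2(0.5614) = 0.467590. H = 0.521505 + 0.467590 = 0.9891

0.9891 bits


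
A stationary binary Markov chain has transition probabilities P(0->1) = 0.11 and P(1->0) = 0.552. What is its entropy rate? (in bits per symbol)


Stationary distribution: pi_0 = p10/(p01+p10) = 0.8338, pi_1 = 0.1662. Entropy rate H' = pi_0*H(p01) + pi_1*H(p10) = 0.8338*0.4999 + 0.1662*0.9922 = 0.5817

0.5817 bits/symbol


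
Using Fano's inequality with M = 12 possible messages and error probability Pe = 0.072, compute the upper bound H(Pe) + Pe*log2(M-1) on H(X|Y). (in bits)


H(Pe) = -Pe*log2(Pe) - (1-Pe)*log2(1-Pe) = -0.072*log2(0.072) - 0.928*log2(0.928) = 0.273302 + 0.100041 = 0.3733. Pe*log2(M-1) = 0.072*log2(11) = 0.249079. Bound = H(Pe) + Pe*log2(M-1) = 0.273302 + 0.100041 + 0.249079 = 0.6224

0.6224 bits


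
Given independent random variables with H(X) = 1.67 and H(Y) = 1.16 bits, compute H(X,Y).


For independent variables, H(X,Y) = H(X) + H(Y) = 1.67 + 1.16 = 2.83

2.83 bits


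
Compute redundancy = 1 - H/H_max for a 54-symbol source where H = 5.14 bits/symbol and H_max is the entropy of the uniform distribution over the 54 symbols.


H_max = log2(K) = log2(54) = 5.7549 bits/symbol. Redundancy = 1 - H/H_max = 1 - 5.14/5.7549 = 1 - 0.8932 = 0.1068

0.1068


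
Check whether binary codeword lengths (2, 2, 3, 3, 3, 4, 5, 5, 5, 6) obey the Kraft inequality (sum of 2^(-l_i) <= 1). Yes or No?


Kraft sum = sum(2^(-l_i)) = 1.0469, need <= 1. Result: violated (a binary prefix-free code with these lengths cannot exist)

No


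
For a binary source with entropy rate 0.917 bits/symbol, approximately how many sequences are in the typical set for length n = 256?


log2|A_typical| = nH = 256 * 0.917 = 234.752, so |A_typical| ~ 2^234.752 = 4.649e+70

4.649e+70


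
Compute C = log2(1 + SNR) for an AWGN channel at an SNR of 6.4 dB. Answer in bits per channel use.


SNR_linear = 10^(6.4/10) = 4.3652; C = log2(1 + SNR_linear) = log2(1 + 4.3652) = 2.4236

2.4236 bits/channel use


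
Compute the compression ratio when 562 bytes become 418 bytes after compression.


Ratio = original / compressed = 562 / 418 = 1.3445

1.3445


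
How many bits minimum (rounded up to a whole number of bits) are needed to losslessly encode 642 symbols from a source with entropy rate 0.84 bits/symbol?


Minimum bits >= n * H = 642 * 0.84 = 539.28, rounded up to a whole number of bits = 540

540 bits


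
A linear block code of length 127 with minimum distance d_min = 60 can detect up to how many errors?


Detection capability = d_min - 1 = 60 - 1 = 59

59 errors


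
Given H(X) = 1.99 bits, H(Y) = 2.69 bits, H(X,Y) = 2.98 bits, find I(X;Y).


I(X;Y) = H(X) + H(Y) - H(X,Y) = 1.99 + 2.69 - 2.98 = 1.7

1.7 bits


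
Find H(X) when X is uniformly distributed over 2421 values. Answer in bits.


H = log2(n) = log2(2421) = 11.2414

11.2414 bits


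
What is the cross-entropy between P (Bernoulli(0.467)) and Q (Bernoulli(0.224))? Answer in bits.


H(P,Q) = -p*log2(q) - (1-p)*log2(1-q). -0.467*log2(0.224) = 1.007987; -0.533*log2(0.776) = 0.195009. H(P,Q) = 1.007987 + 0.195009 = 1.203

1.203 bits


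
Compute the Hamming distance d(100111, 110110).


Count differing positions: . ^ . . . ^ = 2 differences

2


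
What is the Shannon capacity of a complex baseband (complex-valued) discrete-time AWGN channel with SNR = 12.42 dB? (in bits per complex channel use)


SNR_linear = 10^(12.42/10) = 17.4582; C = log2(1 + SNR_linear) = log2(1 + 17.4582) = 4.2062

4.2062 bits/channel use


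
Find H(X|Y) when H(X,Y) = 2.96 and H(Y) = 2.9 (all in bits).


H(X|Y) = H(X,Y) - H(Y) = 2.96 - 2.9 = 0.06

0.06 bits


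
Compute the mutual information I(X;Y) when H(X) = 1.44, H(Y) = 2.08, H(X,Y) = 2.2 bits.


I(X;Y) = H(X) + H(Y) - H(X,Y) = 1.44 + 2.08 - 2.2 = 1.32

1.32 bits


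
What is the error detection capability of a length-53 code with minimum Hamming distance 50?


Detection capability = d_min - 1 = 50 - 1 = 49

49 errors


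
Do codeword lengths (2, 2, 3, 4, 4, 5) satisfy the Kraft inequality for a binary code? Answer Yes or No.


Kraft sum = sum(2^(-l_i)) = 0.7812, need <= 1. Result: satisfied (a binary prefix-free code with these lengths exists)

Yes


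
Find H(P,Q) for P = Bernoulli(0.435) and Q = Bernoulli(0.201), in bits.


H(P,Q) = -p*log2(q) - (1-p)*log2(1-q). -0.435*log2(0.201) = 1.006909; -0.565*log2(0.799) = 0.182909. H(P,Q) = 1.006909 + 0.182909 = 1.1898

1.1898 bits


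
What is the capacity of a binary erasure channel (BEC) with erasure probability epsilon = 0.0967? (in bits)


C = 1 - epsilon = 1 - 0.0967 = 0.9033

0.9033 bits


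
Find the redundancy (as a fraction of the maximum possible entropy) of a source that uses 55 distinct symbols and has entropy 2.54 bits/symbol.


H_max = log2(K) = log2(55) = 5.7814 bits/symbol. Redundancy = 1 - H/H_max = 1 - 2.54/5.7814 = 1 - 0.4393 = 0.5607

0.5607


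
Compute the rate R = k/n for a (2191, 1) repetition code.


Rate = k/n = 1/2191

1/2191


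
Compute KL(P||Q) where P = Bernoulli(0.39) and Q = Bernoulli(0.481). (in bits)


KL = p*log2(p/q) + (1-p)*log2((1-p)/(1-q)) = 0.39*log2(0.39/0.481) + 0.61*log2(0.61/0.519) = 0.0242

0.0242 bits


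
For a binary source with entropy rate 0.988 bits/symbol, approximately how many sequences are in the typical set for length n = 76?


log2|A_typical| = nH = 76 * 0.988 = 75.088, so |A_typical| ~ 2^75.088 = 4.016e+22

4.016e+22


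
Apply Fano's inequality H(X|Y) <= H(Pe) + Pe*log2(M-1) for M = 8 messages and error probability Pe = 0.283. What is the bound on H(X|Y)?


H(Pe) = -Pe*log2(Pe) - (1-Pe)*log2(1-Pe) = -0.283*log2(0.283) - 0.717*log2(0.717) = 0.515379 + 0.344128 = 0.8595. Pe*log2(M-1) = 0.283*log2(7) = 0.794481. Bound = H(Pe) + Pe*log2(M-1) = 0.515379 + 0.344128 + 0.794481 = 1.654

1.654 bits


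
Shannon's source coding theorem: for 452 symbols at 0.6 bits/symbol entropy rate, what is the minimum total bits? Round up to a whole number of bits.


Minimum bits >= n * H = 452 * 0.6 = 271.2, rounded up to a whole number of bits = 272

272 bits


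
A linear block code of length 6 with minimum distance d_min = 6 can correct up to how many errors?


Correction capability = floor((d-1)/2) = floor((6-1)/2) = 2

2 errors


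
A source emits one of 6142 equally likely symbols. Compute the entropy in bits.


H = log2(n) = log2(6142) = 12.5845

12.5845 bits


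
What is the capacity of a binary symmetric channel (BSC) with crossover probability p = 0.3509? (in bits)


H(p) = -p*log2(p) - (1-p)*log2(1-p) = -0.3509*log2(0.3509) - 0.6491*log2(0.6491) = 0.530164 + 0.404706 = 0.9349. C = 1 - H(p) = 1 - 0.9349 = 0.0651

0.0651 bits


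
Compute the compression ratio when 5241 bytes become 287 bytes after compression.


Ratio = original / compressed = 5241 / 287 = 18.2613

18.2613


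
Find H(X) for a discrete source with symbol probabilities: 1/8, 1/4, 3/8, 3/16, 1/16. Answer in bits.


H = -sum(p_i * log2(p_i)). Terms: -(1/8)*log2(1/8) = 0.375000; -(1/4)*log2(1/4) = 0.500000; -(3/8)*log2(3/8) = 0.530639; -(3/16)*log2(3/16) = 0.452820; -(1/16)*log2(1/16) = 0.250000. H = 0.375000 + 0.500000 + 0.530639 + 0.452820 + 0.250000 = 2.1085

2.1085 bits


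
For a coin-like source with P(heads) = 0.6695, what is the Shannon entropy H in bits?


H = -p*log2(p) - (1-p)*log2(1-p). -0.6695*log2(0.6695) = 0.387536; -0.3305*log2(0.3305) = 0.527900. H = 0.387536 + 0.527900 = 0.9154

0.9154 bits


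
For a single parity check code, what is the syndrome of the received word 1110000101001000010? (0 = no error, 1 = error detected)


Syndrome = XOR of all bits = 1 XOR 1 XOR 1 XOR 0 XOR 0 XOR 0 XOR 0 XOR 1 XOR 0 XOR 1 XOR 0 XOR 0 XOR 1 XOR 0 XOR 0 XOR 0 XOR 0 XOR 1 XOR 0 = 1

1


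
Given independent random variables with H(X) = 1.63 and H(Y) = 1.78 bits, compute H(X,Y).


For independent variables, H(X,Y) = H(X) + H(Y) = 1.63 + 1.78 = 3.41

3.41 bits


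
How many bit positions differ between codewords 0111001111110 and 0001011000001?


Count differing positions: . ^ ^ . . ^ . ^ ^ ^ ^ ^ ^ = 9 differences

9


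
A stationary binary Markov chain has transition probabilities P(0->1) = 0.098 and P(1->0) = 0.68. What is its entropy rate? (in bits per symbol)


Stationary distribution: pi_0 = p10/(p01+p10) = 0.874, pi_1 = 0.126. Entropy rate H' = pi_0*H(p01) + pi_1*H(p10) = 0.874*0.4626 + 0.126*0.9044 = 0.5183

0.5183 bits/symbol


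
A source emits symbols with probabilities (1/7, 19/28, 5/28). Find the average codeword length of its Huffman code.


Huffman construction (repeatedly merge the two least-probable nodes; each merge adds 1 bit to every symbol beneath it): 1/7 + 5/28 = 9/28; 9/28 + 19/28 = 1. Resulting codeword lengths (in the order the probabilities were given): (2, 1, 2). L_avg = sum(p_i * l_i) = 1/7*2 + 19/28*1 + 5/28*2 = 37/28 = 1.3214

1.3214 bits


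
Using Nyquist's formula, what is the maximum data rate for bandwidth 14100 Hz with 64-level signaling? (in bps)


Rate = 2 * B * log2(M) = 2 * 14100 * 6.0 = 169200.0

169200.0 bps


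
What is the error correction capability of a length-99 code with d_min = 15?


Correction capability = floor((d-1)/2) = floor((15-1)/2) = 7

7 errors


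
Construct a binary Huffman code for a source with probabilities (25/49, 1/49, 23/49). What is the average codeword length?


Huffman construction (repeatedly merge the two least-probable nodes; each merge adds 1 bit to every symbol beneath it): 1/49 + 23/49 = 24/49; 24/49 + 25/49 = 1. Resulting codeword lengths (in the order the probabilities were given): (1, 2, 2). L_avg = sum(p_i * l_i) = 25/49*1 + 1/49*2 + 23/49*2 = 73/49 = 1.4898

1.4898 bits


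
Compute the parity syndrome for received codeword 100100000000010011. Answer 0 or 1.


Syndrome = XOR of all bits = 1 XOR 0 XOR 0 XOR 1 XOR 0 XOR 0 XOR 0 XOR 0 XOR 0 XOR 0 XOR 0 XOR 0 XOR 0 XOR 1 XOR 0 XOR 0 XOR 1 XOR 1 = 1

1


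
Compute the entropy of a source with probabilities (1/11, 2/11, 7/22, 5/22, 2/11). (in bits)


H = -sum(p_i * log2(p_i)). Terms: -(1/11)*log2(1/11) = 0.314494; -(2/11)*log2(2/11) = 0.447169; -(7/22)*log2(7/22) = 0.525661; -(5/22)*log2(5/22) = 0.485796; -(2/11)*log2(2/11) = 0.447169. H = 0.314494 + 0.447169 + 0.525661 + 0.485796 + 0.447169 = 2.2203

2.2203 bits


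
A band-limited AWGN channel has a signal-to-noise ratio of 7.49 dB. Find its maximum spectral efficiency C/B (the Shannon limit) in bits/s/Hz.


SNR_linear = 10^(7.49/10) = 5.6105; C/B = log2(1 + SNR_linear) = log2(1 + 5.6105) = 2.7248

2.7248 bits/s/Hz


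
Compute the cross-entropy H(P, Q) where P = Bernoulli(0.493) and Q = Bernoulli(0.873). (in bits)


H(P,Q) = -p*log2(q) - (1-p)*log2(1-q). -0.493*log2(0.873) = 0.096602; -0.507*log2(0.127) = 1.509389. H(P,Q) = 0.096602 + 1.509389 = 1.606

1.606 bits


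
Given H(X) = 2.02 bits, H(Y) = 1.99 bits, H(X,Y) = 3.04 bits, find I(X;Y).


I(X;Y) = H(X) + H(Y) - H(X,Y) = 2.02 + 1.99 - 3.04 = 0.97

0.97 bits


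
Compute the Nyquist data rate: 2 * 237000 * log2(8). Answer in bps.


Rate = 2 * B * log2(M) = 2 * 237000 * 3.0 = 1422000.0

1422000.0 bps


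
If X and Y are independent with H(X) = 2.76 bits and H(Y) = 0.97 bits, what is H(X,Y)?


For independent variables, H(X,Y) = H(X) + H(Y) = 2.76 + 0.97 = 3.73

3.73 bits


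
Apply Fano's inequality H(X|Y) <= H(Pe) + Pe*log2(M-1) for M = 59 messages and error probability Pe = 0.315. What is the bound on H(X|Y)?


H(Pe) = -Pe*log2(Pe) - (1-Pe)*log2(1-Pe) = -0.315*log2(0.315) - 0.685*log2(0.685) = 0.524972 + 0.373890 = 0.8989. Pe*log2(M-1) = 0.315*log2(58) = 1.845264. Bound = H(Pe) + Pe*log2(M-1) = 0.524972 + 0.373890 + 1.845264 = 2.7441

2.7441 bits


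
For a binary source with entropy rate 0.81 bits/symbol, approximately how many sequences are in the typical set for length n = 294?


log2|A_typical| = nH = 294 * 0.81 = 238.14, so |A_typical| ~ 2^238.14 = 4.867e+71

4.867e+71


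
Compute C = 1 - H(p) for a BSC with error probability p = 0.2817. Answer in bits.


H(p) = -p*log2(p) - (1-p)*log2(1-p) = -0.2817*log2(0.2817) - 0.7183*log2(0.7183) = 0.514882 + 0.342874 = 0.8578. C = 1 - H(p) = 1 - 0.8578 = 0.1422

0.1422 bits


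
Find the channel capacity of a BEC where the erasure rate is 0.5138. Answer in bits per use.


C = 1 - epsilon = 1 - 0.5138 = 0.4862

0.4862 bits


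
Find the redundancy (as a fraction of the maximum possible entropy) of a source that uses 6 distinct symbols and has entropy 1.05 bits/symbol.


H_max = log2(K) = log2(6) = 2.585 bits/symbol. Redundancy = 1 - H/H_max = 1 - 1.05/2.585 = 1 - 0.4062 = 0.5938

0.5938


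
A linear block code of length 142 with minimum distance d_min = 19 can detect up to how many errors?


Detection capability = d_min - 1 = 19 - 1 = 18

18 errors


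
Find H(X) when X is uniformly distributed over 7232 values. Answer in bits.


H = log2(n) = log2(7232) = 12.8202

12.8202 bits


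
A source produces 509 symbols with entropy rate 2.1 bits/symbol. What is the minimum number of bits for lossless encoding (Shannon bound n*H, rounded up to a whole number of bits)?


Minimum bits >= n * H = 509 * 2.1 = 1068.9, rounded up to a whole number of bits = 1069

1069 bits


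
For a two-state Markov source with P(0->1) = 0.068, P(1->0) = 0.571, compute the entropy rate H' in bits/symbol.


Stationary distribution: pi_0 = p10/(p01+p10) = 0.8936, pi_1 = 0.1064. Entropy rate H' = pi_0*H(p01) + pi_1*H(p10) = 0.8936*0.3584 + 0.1064*0.9854 = 0.4251

0.4251 bits/symbol


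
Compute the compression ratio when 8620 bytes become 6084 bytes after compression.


Ratio = original / compressed = 8620 / 6084 = 1.4168

1.4168


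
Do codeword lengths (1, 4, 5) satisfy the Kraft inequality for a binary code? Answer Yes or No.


Kraft sum = sum(2^(-l_i)) = 0.5938, need <= 1. Result: satisfied (a binary prefix-free code with these lengths exists)

Yes


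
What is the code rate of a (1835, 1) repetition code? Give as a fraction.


Rate = k/n = 1/1835

1/1835


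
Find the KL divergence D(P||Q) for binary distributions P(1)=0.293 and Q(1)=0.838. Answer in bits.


KL = p*log2(p/q) + (1-p)*log2((1-p)/(1-q)) = 0.293*log2(0.293/0.838) + 0.707*log2(0.707/0.162) = 1.0587

1.0587 bits


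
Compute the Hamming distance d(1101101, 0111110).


Count differing positions: ^ . ^ . . ^ ^ = 4 differences

4


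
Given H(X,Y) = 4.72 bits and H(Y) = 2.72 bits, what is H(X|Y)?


H(X|Y) = H(X,Y) - H(Y) = 4.72 - 2.72 = 2.0

2.0 bits


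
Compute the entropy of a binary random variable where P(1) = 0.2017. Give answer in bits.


H = -p*log2(p) - (1-p)*log2(1-p). -0.2017*log2(0.2017) = 0.465870; -0.7983*log2(0.7983) = 0.259445. H = 0.465870 + 0.259445 = 0.7253

0.7253 bits


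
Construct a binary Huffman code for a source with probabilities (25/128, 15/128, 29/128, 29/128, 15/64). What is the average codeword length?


Huffman construction (repeatedly merge the two least-probable nodes; each merge adds 1 bit to every symbol beneath it): 15/128 + 25/128 = 5/16; 29/128 + 29/128 = 29/64; 15/64 + 5/16 = 35/64; 29/64 + 35/64 = 1. Resulting codeword lengths (in the order the probabilities were given): (3, 3, 2, 2, 2). L_avg = sum(p_i * l_i) = 25/128*3 + 15/128*3 + 29/128*2 + 29/128*2 + 15/64*2 = 37/16 = 2.3125

2.3125 bits


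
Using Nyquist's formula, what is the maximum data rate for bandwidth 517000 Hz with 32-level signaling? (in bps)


Rate = 2 * B * log2(M) = 2 * 517000 * 5.0 = 5170000.0

5170000.0 bps


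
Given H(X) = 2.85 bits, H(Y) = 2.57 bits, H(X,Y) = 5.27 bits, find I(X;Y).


I(X;Y) = H(X) + H(Y) - H(X,Y) = 2.85 + 2.57 - 5.27 = 0.15

0.15 bits


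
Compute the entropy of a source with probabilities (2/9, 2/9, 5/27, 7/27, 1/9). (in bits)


H = -sum(p_i * log2(p_i)). Terms: -(2/9)*log2(2/9) = 0.482206; -(2/9)*log2(2/9) = 0.482206; -(5/27)*log2(5/27) = 0.450548; -(7/27)*log2(7/27) = 0.504916; -(1/9)*log2(1/9) = 0.352214. H = 0.482206 + 0.482206 + 0.450548 + 0.504916 + 0.352214 = 2.2721

2.2721 bits


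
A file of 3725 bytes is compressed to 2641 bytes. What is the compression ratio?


Ratio = original / compressed = 3725 / 2641 = 1.4105

1.4105


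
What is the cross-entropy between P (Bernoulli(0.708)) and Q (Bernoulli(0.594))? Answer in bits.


H(P,Q) = -p*log2(q) - (1-p)*log2(1-q). -0.708*log2(0.594) = 0.532037; -0.292*log2(0.406) = 0.379731. H(P,Q) = 0.532037 + 0.379731 = 0.9118

0.9118 bits


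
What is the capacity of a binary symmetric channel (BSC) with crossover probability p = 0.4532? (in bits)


H(p) = -p*log2(p) - (1-p)*log2(1-p) = -0.4532*log2(0.4532) - 0.5468*log2(0.5468) = 0.517455 + 0.476216 = 0.9937. C = 1 - H(p) = 1 - 0.9937 = 0.0063

0.0063 bits


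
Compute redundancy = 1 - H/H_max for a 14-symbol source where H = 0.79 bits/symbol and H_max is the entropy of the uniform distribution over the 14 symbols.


H_max = log2(K) = log2(14) = 3.8074 bits/symbol. Redundancy = 1 - H/H_max = 1 - 0.79/3.8074 = 1 - 0.2075 = 0.7925

0.7925


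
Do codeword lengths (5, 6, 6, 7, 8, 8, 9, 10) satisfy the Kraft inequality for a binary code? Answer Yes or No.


Kraft sum = sum(2^(-l_i)) = 0.0811, need <= 1. Result: satisfied (a binary prefix-free code with these lengths exists)

Yes


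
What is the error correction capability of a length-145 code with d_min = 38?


Correction capability = floor((d-1)/2) = floor((38-1)/2) = 18

18 errors


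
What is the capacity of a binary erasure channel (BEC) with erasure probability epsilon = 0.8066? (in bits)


C = 1 - epsilon = 1 - 0.8066 = 0.1934

0.1934 bits


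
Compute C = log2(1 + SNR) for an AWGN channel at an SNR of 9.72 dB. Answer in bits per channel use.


SNR_linear = 10^(9.72/10) = 9.3756; C = log2(1 + SNR_linear) = log2(1 + 9.3756) = 3.3751

3.3751 bits/channel use


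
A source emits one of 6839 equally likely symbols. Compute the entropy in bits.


H = log2(n) = log2(6839) = 12.7396

12.7396 bits


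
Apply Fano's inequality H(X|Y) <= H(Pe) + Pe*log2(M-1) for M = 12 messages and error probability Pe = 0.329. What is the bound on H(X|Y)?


H(Pe) = -Pe*log2(Pe) - (1-Pe)*log2(1-Pe) = -0.329*log2(0.329) - 0.671*log2(0.671) = 0.527664 + 0.386238 = 0.9139. Pe*log2(M-1) = 0.329*log2(11) = 1.138153. Bound = H(Pe) + Pe*log2(M-1) = 0.527664 + 0.386238 + 1.138153 = 2.0521

2.0521 bits


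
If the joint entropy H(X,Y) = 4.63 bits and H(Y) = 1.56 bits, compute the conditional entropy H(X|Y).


H(X|Y) = H(X,Y) - H(Y) = 4.63 - 1.56 = 3.07

3.07 bits


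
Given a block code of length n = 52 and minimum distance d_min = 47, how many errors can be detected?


Detection capability = d_min - 1 = 47 - 1 = 46

46 errors


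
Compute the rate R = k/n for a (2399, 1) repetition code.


Rate = k/n = 1/2399

1/2399


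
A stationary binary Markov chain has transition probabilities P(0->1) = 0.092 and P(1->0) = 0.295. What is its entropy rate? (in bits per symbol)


Stationary distribution: pi_0 = p10/(p01+p10) = 0.7623, pi_1 = 0.2377. Entropy rate H' = pi_0*H(p01) + pi_1*H(p10) = 0.7623*0.4431 + 0.2377*0.8751 = 0.5458

0.5458 bits/symbol


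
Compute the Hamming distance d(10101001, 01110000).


Count differing positions: ^ ^ . ^ ^ . . ^ = 5 differences

5


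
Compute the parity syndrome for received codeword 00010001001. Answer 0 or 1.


Syndrome = XOR of all bits = 0 XOR 0 XOR 0 XOR 1 XOR 0 XOR 0 XOR 0 XOR 1 XOR 0 XOR 0 XOR 1 = 1

1


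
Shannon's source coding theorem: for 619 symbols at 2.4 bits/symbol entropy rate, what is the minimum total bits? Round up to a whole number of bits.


Minimum bits >= n * H = 619 * 2.4 = 1485.6, rounded up to a whole number of bits = 1486

1486 bits


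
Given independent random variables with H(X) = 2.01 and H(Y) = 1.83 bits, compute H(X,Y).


For independent variables, H(X,Y) = H(X) + H(Y) = 2.01 + 1.83 = 3.84

3.84 bits


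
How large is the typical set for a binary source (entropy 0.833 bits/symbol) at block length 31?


log2|A_typical| = nH = 31 * 0.833 = 25.823, so |A_typical| ~ 2^25.823 = 5.936e+07

5.936e+07


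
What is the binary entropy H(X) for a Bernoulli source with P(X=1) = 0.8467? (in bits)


H = -p*log2(p) - (1-p)*log2(1-p). -0.8467*log2(0.8467) = 0.203273; -0.1533*log2(0.1533) = 0.414764. H = 0.203273 + 0.414764 = 0.618

0.618 bits


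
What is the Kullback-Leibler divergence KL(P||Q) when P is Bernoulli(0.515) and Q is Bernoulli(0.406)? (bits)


KL = p*log2(p/q) + (1-p)*log2((1-p)/(1-q)) = 0.515*log2(0.515/0.406) + 0.485*log2(0.485/0.594) = 0.0348

0.0348 bits


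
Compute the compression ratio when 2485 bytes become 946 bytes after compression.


Ratio = original / compressed = 2485 / 946 = 2.6268

2.6268


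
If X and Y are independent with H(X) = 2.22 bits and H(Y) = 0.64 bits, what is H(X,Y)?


For independent variables, H(X,Y) = H(X) + H(Y) = 2.22 + 0.64 = 2.86

2.86 bits


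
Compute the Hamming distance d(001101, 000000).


Count differing positions: . . ^ ^ . ^ = 3 differences

3


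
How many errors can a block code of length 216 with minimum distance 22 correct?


Correction capability = floor((d-1)/2) = floor((22-1)/2) = 10

10 errors


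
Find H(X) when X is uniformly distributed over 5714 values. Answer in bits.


H = log2(n) = log2(5714) = 12.4803

12.4803 bits


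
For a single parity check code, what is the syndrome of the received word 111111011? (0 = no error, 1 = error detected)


Syndrome = XOR of all bits = 1 XOR 1 XOR 1 XOR 1 XOR 1 XOR 1 XOR 0 XOR 1 XOR 1 = 0

0


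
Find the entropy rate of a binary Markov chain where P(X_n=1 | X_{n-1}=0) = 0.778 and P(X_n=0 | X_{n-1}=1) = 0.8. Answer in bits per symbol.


Stationary distribution: pi_0 = p10/(p01+p10) = 0.507, pi_1 = 0.493. Entropy rate H' = pi_0*H(p01) + pi_1*H(p10) = 0.507*0.7638 + 0.493*0.7219 = 0.7432

0.7432 bits/symbol


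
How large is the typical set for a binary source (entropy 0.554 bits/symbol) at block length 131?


log2|A_typical| = nH = 131 * 0.554 = 72.574, so |A_typical| ~ 2^72.574 = 7.030e+21

7.030e+21


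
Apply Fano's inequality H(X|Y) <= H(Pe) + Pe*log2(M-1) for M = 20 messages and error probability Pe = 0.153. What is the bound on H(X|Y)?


H(Pe) = -Pe*log2(Pe) - (1-Pe)*log2(1-Pe) = -0.153*log2(0.153) - 0.847*log2(0.847) = 0.414385 + 0.202913 = 0.6173. Pe*log2(M-1) = 0.153*log2(19) = 0.649933. Bound = H(Pe) + Pe*log2(M-1) = 0.414385 + 0.202913 + 0.649933 = 1.2672

1.2672 bits


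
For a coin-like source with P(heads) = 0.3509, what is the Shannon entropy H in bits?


H = -p*log2(p) - (1-p)*log2(1-p). -0.3509*log2(0.3509) = 0.530164; -0.6491*log2(0.6491) = 0.404706. H = 0.530164 + 0.404706 = 0.9349

0.9349 bits


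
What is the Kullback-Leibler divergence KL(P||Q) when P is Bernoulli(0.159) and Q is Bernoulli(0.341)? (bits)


KL = p*log2(p/q) + (1-p)*log2((1-p)/(1-q)) = 0.159*log2(0.159/0.341) + 0.841*log2(0.841/0.659) = 0.1209

0.1209 bits


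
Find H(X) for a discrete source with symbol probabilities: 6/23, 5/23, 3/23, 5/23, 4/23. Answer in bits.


H = -sum(p_i * log2(p_i)). Terms: -(6/23)*log2(6/23) = 0.505722; -(5/23)*log2(5/23) = 0.478616; -(3/23)*log2(3/23) = 0.383296; -(5/23)*log2(5/23) = 0.478616; -(4/23)*log2(4/23) = 0.438880. H = 0.505722 + 0.478616 + 0.383296 + 0.478616 + 0.438880 = 2.2851

2.2851 bits


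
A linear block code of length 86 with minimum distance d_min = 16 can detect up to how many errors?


Detection capability = d_min - 1 = 16 - 1 = 15

15 errors


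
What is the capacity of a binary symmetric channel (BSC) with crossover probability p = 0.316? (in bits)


H(p) = -p*log2(p) - (1-p)*log2(1-p) = -0.316*log2(0.316) - 0.684*log2(0.684) = 0.525193 + 0.374785 = 0.9. C = 1 - H(p) = 1 - 0.9 = 0.1

0.1 bits


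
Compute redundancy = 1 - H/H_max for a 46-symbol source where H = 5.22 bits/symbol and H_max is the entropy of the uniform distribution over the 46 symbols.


H_max = log2(K) = log2(46) = 5.5236 bits/symbol. Redundancy = 1 - H/H_max = 1 - 5.22/5.5236 = 1 - 0.945 = 0.055

0.055


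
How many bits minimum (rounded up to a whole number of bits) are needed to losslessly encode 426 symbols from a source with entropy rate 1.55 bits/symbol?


Minimum bits >= n * H = 426 * 1.55 = 660.3, rounded up to a whole number of bits = 661

661 bits


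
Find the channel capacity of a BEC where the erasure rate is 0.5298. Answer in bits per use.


C = 1 - epsilon = 1 - 0.5298 = 0.4702

0.4702 bits


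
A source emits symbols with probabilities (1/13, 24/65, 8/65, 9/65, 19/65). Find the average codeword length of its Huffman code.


Huffman construction (repeatedly merge the two least-probable nodes; each merge adds 1 bit to every symbol beneath it): 1/13 + 8/65 = 1/5; 9/65 + 1/5 = 22/65; 19/65 + 22/65 = 41/65; 24/65 + 41/65 = 1. Resulting codeword lengths (in the order the probabilities were given): (4, 1, 4, 3, 2). L_avg = sum(p_i * l_i) = 1/13*4 + 24/65*1 + 8/65*4 + 9/65*3 + 19/65*2 = 141/65 = 2.1692

2.1692 bits


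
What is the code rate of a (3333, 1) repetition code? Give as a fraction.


Rate = k/n = 1/3333

1/3333


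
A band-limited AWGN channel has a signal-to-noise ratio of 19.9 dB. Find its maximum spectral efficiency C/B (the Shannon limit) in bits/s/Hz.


SNR_linear = 10^(19.9/10) = 97.7237; C/B = log2(1 + SNR_linear) = log2(1 + 97.7237) = 6.6253

6.6253 bits/s/Hz


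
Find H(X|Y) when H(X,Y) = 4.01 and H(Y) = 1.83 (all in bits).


H(X|Y) = H(X,Y) - H(Y) = 4.01 - 1.83 = 2.18

2.18 bits


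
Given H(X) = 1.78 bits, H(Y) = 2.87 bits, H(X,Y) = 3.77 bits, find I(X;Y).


I(X;Y) = H(X) + H(Y) - H(X,Y) = 1.78 + 2.87 - 3.77 = 0.88

0.88 bits


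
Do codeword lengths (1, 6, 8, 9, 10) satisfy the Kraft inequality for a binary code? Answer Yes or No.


Kraft sum = sum(2^(-l_i)) = 0.5225, need <= 1. Result: satisfied (a binary prefix-free code with these lengths exists)

Yes


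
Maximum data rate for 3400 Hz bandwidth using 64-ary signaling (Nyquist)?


Rate = 2 * B * log2(M) = 2 * 3400 * 6.0 = 40800.0

40800.0 bps


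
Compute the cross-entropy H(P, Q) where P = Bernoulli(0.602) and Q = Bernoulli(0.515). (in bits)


H(P,Q) = -p*log2(q) - (1-p)*log2(1-q). -0.602*log2(0.515) = 0.576328; -0.398*log2(0.485) = 0.415489. H(P,Q) = 0.576328 + 0.415489 = 0.9918

0.9918 bits


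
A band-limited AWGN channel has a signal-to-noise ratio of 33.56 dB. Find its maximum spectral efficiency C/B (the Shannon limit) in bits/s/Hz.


SNR_linear = 10^(33.56/10) = 2269.8649; C/B = log2(1 + SNR_linear) = log2(1 + 2269.8649) = 11.149

11.149 bits/s/Hz


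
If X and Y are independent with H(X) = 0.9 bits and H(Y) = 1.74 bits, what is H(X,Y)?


For independent variables, H(X,Y) = H(X) + H(Y) = 0.9 + 1.74 = 2.64

2.64 bits


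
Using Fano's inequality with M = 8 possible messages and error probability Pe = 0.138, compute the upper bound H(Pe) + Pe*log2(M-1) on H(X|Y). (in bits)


H(Pe) = -Pe*log2(Pe) - (1-Pe)*log2(1-Pe) = -0.138*log2(0.138) - 0.862*log2(0.862) = 0.394302 + 0.184675 = 0.579. Pe*log2(M-1) = 0.138*log2(7) = 0.387415. Bound = H(Pe) + Pe*log2(M-1) = 0.394302 + 0.184675 + 0.387415 = 0.9664

0.9664 bits


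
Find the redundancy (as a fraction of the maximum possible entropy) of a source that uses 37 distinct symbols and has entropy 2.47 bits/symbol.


H_max = log2(K) = log2(37) = 5.2095 bits/symbol. Redundancy = 1 - H/H_max = 1 - 2.47/5.2095 = 1 - 0.4741 = 0.5259

0.5259


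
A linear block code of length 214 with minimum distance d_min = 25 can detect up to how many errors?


Detection capability = d_min - 1 = 25 - 1 = 24

24 errors


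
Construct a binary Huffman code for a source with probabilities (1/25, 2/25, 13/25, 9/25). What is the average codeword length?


Huffman construction (repeatedly merge the two least-probable nodes; each merge adds 1 bit to every symbol beneath it): 1/25 + 2/25 = 3/25; 3/25 + 9/25 = 12/25; 12/25 + 13/25 = 1. Resulting codeword lengths (in the order the probabilities were given): (3, 3, 1, 2). L_avg = sum(p_i * l_i) = 1/25*3 + 2/25*3 + 13/25*1 + 9/25*2 = 8/5 = 1.6

1.6 bits


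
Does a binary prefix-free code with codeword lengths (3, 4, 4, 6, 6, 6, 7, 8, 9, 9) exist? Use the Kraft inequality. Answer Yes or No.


Kraft sum = sum(2^(-l_i)) = 0.3125, need <= 1. Result: satisfied (a binary prefix-free code with these lengths exists)

Yes
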